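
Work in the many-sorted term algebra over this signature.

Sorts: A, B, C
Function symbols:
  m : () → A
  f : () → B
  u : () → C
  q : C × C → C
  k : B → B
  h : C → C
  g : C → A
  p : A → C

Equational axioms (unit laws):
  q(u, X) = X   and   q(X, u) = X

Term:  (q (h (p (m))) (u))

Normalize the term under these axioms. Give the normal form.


1. (q (h (p (m))) (u))  →  (h (p (m)))

normal form = (h (p (m)))


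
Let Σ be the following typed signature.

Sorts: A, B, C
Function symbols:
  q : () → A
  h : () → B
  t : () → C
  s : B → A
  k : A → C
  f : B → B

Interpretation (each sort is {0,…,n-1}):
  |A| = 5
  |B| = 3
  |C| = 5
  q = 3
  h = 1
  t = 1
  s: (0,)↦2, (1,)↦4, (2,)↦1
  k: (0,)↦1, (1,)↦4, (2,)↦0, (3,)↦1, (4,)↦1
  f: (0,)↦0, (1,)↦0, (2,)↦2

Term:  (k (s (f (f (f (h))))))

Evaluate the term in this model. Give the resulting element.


  h = 1
  (f (h)) = f(1,) = 0
  (f (f (h))) = f(0,) = 0
  (f (f (f (h)))) = f(0,) = 0
  (s (f (f (f (h))))) = s(0,) = 2
  (k (s (f (f (f (h)))))) = k(2,) = 0

value = 0


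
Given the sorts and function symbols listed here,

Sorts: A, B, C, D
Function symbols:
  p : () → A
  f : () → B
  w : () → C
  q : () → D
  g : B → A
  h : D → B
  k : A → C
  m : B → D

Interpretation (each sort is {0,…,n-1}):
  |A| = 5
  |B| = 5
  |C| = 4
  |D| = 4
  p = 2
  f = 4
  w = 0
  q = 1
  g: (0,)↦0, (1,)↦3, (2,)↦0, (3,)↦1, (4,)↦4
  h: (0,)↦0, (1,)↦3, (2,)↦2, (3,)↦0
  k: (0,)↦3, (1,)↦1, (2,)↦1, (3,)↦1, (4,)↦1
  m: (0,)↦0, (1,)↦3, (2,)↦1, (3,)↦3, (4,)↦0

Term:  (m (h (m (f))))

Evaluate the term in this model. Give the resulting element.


value = 0

  f = 4
  (m (f)) = m(4,) = 0
  (h (m (f))) = h(0,) = 0
  (m (h (m (f)))) = m(0,) = 0


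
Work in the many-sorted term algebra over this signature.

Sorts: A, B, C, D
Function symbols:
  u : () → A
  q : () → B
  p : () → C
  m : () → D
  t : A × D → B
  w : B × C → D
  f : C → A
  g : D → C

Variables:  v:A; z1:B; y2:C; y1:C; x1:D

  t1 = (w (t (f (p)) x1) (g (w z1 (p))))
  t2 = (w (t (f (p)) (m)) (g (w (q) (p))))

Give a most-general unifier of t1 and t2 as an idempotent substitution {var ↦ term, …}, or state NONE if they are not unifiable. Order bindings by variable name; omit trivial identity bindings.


{x1 ↦ (m), z1 ↦ (q)}


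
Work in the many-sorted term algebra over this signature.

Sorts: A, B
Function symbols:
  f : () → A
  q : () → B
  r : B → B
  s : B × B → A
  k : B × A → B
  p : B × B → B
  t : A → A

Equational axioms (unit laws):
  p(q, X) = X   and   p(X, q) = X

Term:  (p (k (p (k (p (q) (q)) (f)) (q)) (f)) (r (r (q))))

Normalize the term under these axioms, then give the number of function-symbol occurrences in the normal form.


size = 9

1. (p (k (p (k (p (q) (q)) (f)) (q)) (f)) (r (r (q))))  →  (p (k (k (p (q) (q)) (f)) (f)) (r (r (q))))
2. (p (k (k (p (q) (q)) (f)) (f)) (r (r (q))))  →  (p (k (k (q) (f)) (f)) (r (r (q))))
normal form: (p (k (k (q) (f)) (f)) (r (r (q))))


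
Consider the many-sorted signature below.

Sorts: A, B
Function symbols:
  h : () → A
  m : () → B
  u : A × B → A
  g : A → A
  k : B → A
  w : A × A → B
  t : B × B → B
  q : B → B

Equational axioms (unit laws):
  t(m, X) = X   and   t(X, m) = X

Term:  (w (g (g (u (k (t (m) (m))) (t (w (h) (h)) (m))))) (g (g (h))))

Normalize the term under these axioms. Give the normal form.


1. (w (g (g (u (k (t (m) (m))) (t (w (h) (h)) (m))))) (g (g (h))))  →  (w (g (g (u (k (m)) (t (w (h) (h)) (m))))) (g (g (h))))
2. (w (g (g (u (k (m)) (t (w (h) (h)) (m))))) (g (g (h))))  →  (w (g (g (u (k (m)) (w (h) (h))))) (g (g (h))))

normal form = (w (g (g (u (k (m)) (w (h) (h))))) (g (g (h))))


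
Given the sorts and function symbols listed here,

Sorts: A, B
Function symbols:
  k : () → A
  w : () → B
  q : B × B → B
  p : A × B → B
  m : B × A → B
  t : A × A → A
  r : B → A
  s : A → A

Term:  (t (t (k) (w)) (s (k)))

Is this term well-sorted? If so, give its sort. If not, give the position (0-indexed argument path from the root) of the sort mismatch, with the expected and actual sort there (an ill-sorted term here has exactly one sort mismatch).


    (k) : A
    (w) : B
  (t (k) (w)) : ✗ arg 1 at [0, 1] has sort B, expected A
    (k) : A
  (s (k)) : A

ill-sorted at position [0, 1]: expected A, got B


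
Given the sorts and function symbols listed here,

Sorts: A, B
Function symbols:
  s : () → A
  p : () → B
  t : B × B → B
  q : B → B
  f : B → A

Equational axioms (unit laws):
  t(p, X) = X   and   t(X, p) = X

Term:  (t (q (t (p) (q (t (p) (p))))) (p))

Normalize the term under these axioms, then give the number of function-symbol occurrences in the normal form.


1. (t (q (t (p) (q (t (p) (p))))) (p))  →  (q (t (p) (q (t (p) (p)))))
2. (q (t (p) (q (t (p) (p)))))  →  (q (q (t (p) (p))))
3. (q (q (t (p) (p))))  →  (q (q (p)))
normal form: (q (q (p)))

size = 3


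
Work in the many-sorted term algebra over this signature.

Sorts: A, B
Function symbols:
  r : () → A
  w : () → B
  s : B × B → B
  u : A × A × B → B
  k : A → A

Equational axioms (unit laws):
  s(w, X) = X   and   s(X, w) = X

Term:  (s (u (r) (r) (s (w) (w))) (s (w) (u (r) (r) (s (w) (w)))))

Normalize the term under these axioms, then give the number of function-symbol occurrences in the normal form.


1. (s (u (r) (r) (s (w) (w))) (s (w) (u (r) (r) (s (w) (w)))))  →  (s (u (r) (r) (w)) (s (w) (u (r) (r) (s (w) (w)))))
2. (s (u (r) (r) (w)) (s (w) (u (r) (r) (s (w) (w)))))  →  (s (u (r) (r) (w)) (u (r) (r) (s (w) (w))))
3. (s (u (r) (r) (w)) (u (r) (r) (s (w) (w))))  →  (s (u (r) (r) (w)) (u (r) (r) (w)))
normal form: (s (u (r) (r) (w)) (u (r) (r) (w)))

size = 9


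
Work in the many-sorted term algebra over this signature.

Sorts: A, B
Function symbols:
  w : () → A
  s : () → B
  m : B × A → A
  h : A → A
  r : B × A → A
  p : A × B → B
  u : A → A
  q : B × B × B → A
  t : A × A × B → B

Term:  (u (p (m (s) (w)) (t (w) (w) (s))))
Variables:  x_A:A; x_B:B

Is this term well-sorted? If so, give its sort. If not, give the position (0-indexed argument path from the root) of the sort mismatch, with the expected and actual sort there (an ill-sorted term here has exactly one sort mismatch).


ill-sorted at position [0]: expected A, got B

      (s) : B
      (w) : A
    (m (s) (w)) : A
      (w) : A
      (w) : A
      (s) : B
    (t (w) (w) (s)) : B
  (p (m (s) (w)) (t (w) (w) (s))) : B
(u (p (m (s) (w)) (t (w) (w) (s)))) : ✗ arg 0 at [0] has sort B, expected A


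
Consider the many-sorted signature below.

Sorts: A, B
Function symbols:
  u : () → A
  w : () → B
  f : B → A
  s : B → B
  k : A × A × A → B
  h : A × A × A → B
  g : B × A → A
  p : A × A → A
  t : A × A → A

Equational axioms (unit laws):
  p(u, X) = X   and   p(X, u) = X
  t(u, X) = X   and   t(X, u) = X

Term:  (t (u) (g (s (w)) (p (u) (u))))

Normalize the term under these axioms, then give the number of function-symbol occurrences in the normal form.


1. (t (u) (g (s (w)) (p (u) (u))))  →  (g (s (w)) (p (u) (u)))
2. (g (s (w)) (p (u) (u)))  →  (g (s (w)) (u))
normal form: (g (s (w)) (u))

size = 4


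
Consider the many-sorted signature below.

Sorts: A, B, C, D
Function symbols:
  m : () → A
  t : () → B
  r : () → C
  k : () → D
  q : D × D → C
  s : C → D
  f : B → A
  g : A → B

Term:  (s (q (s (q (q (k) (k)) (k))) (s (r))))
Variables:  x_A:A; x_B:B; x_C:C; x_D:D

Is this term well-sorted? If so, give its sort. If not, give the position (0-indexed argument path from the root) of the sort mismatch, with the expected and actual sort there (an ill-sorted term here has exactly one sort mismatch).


ill-sorted at position [0, 0, 0, 0]: expected D, got C

          (k) : D
          (k) : D
        (q (k) (k)) : C
        (k) : D
      (q (q (k) (k)) (k)) : ✗ arg 0 at [0, 0, 0, 0] has sort C, expected D
      (r) : C
    (s (r)) : D


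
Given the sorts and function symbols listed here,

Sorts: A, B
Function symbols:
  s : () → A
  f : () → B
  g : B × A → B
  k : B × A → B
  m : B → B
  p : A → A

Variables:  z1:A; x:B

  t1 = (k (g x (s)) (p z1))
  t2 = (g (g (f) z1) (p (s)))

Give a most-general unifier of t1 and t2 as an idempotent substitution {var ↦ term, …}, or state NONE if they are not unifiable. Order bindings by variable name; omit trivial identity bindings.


NONE (not unifiable)

head clash or occurs-check failure — not unifiable


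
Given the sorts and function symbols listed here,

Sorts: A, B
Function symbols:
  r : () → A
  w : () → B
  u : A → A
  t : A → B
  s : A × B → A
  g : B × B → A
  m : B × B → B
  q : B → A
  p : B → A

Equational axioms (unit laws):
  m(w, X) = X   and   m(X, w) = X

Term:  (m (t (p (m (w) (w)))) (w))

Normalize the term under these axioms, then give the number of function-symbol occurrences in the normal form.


1. (m (t (p (m (w) (w)))) (w))  →  (t (p (m (w) (w))))
2. (t (p (m (w) (w))))  →  (t (p (w)))
normal form: (t (p (w)))

size = 3


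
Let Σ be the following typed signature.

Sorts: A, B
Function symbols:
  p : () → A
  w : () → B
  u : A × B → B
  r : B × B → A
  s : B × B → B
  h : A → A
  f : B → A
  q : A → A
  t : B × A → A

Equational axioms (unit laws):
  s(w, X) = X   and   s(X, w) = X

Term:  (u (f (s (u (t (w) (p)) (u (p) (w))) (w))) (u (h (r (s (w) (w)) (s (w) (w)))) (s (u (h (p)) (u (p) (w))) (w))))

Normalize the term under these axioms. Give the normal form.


1. (u (f (s (u (t (w) (p)) (u (p) (w))) (w))) (u (h (r (s (w) (w)) (s (w) (w)))) (s (u (h (p)) (u (p) (w))) (w))))  →  (u (f (u (t (w) (p)) (u (p) (w)))) (u (h (r (s (w) (w)) (s (w) (w)))) (s (u (h (p)) (u (p) (w))) (w))))
2. (u (f (u (t (w) (p)) (u (p) (w)))) (u (h (r (s (w) (w)) (s (w) (w)))) (s (u (h (p)) (u (p) (w))) (w))))  →  (u (f (u (t (w) (p)) (u (p) (w)))) (u (h (r (w) (s (w) (w)))) (s (u (h (p)) (u (p) (w))) (w))))
3. (u (f (u (t (w) (p)) (u (p) (w)))) (u (h (r (w) (s (w) (w)))) (s (u (h (p)) (u (p) (w))) (w))))  →  (u (f (u (t (w) (p)) (u (p) (w)))) (u (h (r (w) (w))) (s (u (h (p)) (u (p) (w))) (w))))
4. (u (f (u (t (w) (p)) (u (p) (w)))) (u (h (r (w) (w))) (s (u (h (p)) (u (p) (w))) (w))))  →  (u (f (u (t (w) (p)) (u (p) (w)))) (u (h (r (w) (w))) (u (h (p)) (u (p) (w)))))

normal form = (u (f (u (t (w) (p)) (u (p) (w)))) (u (h (r (w) (w))) (u (h (p)) (u (p) (w)))))


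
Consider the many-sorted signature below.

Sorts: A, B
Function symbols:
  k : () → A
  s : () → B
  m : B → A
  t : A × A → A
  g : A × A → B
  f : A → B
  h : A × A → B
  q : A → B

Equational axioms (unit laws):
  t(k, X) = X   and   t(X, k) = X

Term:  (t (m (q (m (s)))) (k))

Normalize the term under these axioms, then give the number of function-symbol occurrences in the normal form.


size = 4

1. (t (m (q (m (s)))) (k))  →  (m (q (m (s))))
normal form: (m (q (m (s))))


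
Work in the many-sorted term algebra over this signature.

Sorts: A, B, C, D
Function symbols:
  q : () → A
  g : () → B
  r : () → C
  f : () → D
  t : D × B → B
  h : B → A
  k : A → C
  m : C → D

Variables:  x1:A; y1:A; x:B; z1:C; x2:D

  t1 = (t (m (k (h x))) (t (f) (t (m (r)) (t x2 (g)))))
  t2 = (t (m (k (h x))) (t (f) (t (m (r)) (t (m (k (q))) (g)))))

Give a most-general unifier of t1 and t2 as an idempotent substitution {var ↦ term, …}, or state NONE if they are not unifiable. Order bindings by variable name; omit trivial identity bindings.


{x2 ↦ (m (k (q)))}


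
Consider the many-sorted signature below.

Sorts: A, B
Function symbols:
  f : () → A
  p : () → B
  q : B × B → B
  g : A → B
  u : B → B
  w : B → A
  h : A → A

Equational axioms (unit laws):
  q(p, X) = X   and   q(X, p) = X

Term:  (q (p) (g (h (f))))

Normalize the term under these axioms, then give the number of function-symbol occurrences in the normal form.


size = 3

1. (q (p) (g (h (f))))  →  (g (h (f)))
normal form: (g (h (f)))


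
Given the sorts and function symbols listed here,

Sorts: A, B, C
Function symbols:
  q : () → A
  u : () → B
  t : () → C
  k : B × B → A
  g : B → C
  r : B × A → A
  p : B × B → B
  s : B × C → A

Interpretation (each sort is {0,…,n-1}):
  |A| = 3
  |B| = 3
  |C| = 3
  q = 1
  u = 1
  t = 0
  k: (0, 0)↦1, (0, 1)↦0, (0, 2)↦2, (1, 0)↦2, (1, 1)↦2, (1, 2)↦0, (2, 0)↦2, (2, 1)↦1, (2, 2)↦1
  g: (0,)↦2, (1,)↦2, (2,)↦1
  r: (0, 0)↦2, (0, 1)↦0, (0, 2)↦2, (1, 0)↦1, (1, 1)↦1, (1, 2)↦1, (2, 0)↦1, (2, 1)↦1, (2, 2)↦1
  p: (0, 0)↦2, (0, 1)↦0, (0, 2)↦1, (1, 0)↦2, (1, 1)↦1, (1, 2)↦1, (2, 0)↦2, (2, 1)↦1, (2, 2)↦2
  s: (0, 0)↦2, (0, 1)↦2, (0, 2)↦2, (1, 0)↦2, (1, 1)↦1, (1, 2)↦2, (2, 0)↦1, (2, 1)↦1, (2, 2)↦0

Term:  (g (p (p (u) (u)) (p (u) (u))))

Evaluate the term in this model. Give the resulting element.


value = 2

  u = 1
  u = 1
  (p (u) (u)) = p(1, 1) = 1
  u = 1
  u = 1
  (p (u) (u)) = p(1, 1) = 1
  (p (p (u) (u)) (p (u) (u))) = p(1, 1) = 1
  (g (p (p (u) (u)) (p (u) (u)))) = g(1,) = 2


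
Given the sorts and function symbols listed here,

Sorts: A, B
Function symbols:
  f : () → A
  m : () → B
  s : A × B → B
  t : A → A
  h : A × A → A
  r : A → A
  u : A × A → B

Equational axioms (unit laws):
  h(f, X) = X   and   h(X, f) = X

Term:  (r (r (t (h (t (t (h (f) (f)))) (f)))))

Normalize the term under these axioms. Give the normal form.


normal form = (r (r (t (t (t (f))))))

1. (r (r (t (h (t (t (h (f) (f)))) (f)))))  →  (r (r (t (t (t (h (f) (f)))))))
2. (r (r (t (t (t (h (f) (f)))))))  →  (r (r (t (t (t (f))))))


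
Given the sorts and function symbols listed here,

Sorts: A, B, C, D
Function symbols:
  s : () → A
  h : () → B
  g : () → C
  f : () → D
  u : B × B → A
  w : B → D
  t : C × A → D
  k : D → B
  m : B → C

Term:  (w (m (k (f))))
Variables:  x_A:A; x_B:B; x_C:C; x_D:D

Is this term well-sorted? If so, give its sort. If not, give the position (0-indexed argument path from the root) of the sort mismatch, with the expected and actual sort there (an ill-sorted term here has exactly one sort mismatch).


ill-sorted at position [0]: expected B, got C

      (f) : D
    (k (f)) : B
  (m (k (f))) : C
(w (m (k (f)))) : ✗ arg 0 at [0] has sort C, expected B


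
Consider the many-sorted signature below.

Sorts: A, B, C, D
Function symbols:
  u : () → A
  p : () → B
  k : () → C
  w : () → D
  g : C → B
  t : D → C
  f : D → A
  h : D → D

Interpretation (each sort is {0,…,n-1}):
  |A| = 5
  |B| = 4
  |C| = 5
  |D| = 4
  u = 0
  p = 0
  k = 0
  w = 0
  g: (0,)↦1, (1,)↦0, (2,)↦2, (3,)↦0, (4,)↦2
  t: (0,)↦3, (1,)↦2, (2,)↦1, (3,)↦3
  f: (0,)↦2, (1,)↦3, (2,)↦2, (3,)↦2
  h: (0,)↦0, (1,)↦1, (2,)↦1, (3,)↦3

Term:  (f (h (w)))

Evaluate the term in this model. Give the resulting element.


value = 2

  w = 0
  (h (w)) = h(0,) = 0
  (f (h (w))) = f(0,) = 2


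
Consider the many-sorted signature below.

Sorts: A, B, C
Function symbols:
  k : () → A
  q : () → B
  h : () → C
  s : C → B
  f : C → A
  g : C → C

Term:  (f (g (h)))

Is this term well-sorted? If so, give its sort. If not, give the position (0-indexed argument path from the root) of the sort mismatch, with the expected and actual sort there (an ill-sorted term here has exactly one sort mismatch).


well-sorted; sort = A

    (h) : C
  (g (h)) : C
(f (g (h))) : A


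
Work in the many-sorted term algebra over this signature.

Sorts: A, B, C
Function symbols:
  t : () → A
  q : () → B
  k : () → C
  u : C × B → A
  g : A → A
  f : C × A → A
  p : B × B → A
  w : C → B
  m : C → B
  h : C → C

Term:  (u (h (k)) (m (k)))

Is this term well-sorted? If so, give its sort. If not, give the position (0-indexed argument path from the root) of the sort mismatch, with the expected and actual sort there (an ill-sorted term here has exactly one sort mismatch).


well-sorted; sort = A

    (k) : C
  (h (k)) : C
    (k) : C
  (m (k)) : B
(u (h (k)) (m (k))) : A


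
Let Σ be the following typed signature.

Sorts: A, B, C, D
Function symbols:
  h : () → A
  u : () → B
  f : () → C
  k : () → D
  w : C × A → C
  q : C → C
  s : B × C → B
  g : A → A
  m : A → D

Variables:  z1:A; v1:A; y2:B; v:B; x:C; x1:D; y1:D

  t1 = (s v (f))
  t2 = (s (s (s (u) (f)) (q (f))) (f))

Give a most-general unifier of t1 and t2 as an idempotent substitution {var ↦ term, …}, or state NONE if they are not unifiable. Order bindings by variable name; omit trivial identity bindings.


{v ↦ (s (s (u) (f)) (q (f)))}


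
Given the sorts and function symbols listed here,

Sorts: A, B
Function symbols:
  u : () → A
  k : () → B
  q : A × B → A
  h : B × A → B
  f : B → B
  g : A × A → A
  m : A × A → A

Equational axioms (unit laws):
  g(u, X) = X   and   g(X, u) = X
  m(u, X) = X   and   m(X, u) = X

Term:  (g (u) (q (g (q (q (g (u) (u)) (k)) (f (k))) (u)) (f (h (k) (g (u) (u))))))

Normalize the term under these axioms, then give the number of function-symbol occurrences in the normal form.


1. (g (u) (q (g (q (q (g (u) (u)) (k)) (f (k))) (u)) (f (h (k) (g (u) (u))))))  →  (q (g (q (q (g (u) (u)) (k)) (f (k))) (u)) (f (h (k) (g (u) (u)))))
2. (q (g (q (q (g (u) (u)) (k)) (f (k))) (u)) (f (h (k) (g (u) (u)))))  →  (q (q (q (g (u) (u)) (k)) (f (k))) (f (h (k) (g (u) (u)))))
3. (q (q (q (g (u) (u)) (k)) (f (k))) (f (h (k) (g (u) (u)))))  →  (q (q (q (u) (k)) (f (k))) (f (h (k) (g (u) (u)))))
4. (q (q (q (u) (k)) (f (k))) (f (h (k) (g (u) (u)))))  →  (q (q (q (u) (k)) (f (k))) (f (h (k) (u))))
normal form: (q (q (q (u) (k)) (f (k))) (f (h (k) (u))))

size = 11


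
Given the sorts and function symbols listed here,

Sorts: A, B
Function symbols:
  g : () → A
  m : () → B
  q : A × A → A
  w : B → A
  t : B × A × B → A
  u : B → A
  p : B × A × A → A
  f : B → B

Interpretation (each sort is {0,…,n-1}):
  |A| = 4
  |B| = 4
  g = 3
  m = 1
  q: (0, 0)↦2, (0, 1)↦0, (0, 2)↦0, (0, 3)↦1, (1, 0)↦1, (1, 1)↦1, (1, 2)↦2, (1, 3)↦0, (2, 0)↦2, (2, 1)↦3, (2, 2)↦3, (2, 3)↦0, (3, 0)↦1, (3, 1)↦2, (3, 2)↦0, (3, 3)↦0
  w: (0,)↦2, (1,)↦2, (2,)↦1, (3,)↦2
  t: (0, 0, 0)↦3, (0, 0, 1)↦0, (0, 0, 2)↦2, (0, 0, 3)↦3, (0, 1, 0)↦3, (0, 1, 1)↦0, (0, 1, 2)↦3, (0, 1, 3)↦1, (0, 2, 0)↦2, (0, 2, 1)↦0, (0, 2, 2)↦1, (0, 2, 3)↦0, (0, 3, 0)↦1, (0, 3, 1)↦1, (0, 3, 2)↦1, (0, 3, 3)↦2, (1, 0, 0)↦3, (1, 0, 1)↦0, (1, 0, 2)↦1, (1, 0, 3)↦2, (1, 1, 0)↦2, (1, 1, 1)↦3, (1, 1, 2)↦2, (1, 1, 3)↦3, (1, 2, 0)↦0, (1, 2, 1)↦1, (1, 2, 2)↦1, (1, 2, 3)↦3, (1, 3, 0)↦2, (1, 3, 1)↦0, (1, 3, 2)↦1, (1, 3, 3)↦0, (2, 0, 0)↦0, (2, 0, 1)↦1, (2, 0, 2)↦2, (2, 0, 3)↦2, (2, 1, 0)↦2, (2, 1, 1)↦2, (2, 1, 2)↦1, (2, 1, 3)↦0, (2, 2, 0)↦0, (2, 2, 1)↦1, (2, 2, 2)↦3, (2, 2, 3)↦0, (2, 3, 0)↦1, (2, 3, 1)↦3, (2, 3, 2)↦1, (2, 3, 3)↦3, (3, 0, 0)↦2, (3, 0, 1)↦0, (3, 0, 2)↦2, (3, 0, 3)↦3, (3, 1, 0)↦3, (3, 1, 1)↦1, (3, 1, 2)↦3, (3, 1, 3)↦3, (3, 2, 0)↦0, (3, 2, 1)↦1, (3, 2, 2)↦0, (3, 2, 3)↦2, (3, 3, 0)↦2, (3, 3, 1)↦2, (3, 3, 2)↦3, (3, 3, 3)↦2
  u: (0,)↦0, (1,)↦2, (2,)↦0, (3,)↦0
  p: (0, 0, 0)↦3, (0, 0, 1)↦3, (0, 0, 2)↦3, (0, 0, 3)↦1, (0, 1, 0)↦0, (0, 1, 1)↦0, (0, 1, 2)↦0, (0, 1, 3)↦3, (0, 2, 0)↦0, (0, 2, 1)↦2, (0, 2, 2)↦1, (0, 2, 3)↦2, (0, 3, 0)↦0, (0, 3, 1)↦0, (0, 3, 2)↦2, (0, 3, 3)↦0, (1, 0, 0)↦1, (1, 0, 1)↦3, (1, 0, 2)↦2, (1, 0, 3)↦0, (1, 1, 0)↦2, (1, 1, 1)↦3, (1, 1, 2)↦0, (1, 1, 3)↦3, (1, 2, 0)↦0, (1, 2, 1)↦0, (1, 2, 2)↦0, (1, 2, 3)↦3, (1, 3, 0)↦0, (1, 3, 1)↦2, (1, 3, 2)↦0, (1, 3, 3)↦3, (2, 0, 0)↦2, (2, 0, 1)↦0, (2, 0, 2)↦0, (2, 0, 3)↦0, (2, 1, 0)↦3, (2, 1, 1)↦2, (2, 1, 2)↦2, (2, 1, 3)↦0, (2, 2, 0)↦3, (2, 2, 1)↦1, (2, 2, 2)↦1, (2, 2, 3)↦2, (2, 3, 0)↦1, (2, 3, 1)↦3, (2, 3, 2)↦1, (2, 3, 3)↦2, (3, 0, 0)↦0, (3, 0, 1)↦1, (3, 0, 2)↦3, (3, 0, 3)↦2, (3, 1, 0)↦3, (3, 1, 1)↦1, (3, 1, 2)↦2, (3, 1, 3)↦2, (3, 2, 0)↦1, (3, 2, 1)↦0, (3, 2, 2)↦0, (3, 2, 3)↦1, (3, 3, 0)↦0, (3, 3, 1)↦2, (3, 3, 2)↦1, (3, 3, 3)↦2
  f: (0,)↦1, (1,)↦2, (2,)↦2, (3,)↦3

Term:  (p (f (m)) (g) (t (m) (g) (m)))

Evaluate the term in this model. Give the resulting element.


  m = 1
  (f (m)) = f(1,) = 2
  g = 3
  m = 1
  g = 3
  m = 1
  (t (m) (g) (m)) = t(1, 3, 1) = 0
  (p (f (m)) (g) (t (m) (g) (m))) = p(2, 3, 0) = 1

value = 1


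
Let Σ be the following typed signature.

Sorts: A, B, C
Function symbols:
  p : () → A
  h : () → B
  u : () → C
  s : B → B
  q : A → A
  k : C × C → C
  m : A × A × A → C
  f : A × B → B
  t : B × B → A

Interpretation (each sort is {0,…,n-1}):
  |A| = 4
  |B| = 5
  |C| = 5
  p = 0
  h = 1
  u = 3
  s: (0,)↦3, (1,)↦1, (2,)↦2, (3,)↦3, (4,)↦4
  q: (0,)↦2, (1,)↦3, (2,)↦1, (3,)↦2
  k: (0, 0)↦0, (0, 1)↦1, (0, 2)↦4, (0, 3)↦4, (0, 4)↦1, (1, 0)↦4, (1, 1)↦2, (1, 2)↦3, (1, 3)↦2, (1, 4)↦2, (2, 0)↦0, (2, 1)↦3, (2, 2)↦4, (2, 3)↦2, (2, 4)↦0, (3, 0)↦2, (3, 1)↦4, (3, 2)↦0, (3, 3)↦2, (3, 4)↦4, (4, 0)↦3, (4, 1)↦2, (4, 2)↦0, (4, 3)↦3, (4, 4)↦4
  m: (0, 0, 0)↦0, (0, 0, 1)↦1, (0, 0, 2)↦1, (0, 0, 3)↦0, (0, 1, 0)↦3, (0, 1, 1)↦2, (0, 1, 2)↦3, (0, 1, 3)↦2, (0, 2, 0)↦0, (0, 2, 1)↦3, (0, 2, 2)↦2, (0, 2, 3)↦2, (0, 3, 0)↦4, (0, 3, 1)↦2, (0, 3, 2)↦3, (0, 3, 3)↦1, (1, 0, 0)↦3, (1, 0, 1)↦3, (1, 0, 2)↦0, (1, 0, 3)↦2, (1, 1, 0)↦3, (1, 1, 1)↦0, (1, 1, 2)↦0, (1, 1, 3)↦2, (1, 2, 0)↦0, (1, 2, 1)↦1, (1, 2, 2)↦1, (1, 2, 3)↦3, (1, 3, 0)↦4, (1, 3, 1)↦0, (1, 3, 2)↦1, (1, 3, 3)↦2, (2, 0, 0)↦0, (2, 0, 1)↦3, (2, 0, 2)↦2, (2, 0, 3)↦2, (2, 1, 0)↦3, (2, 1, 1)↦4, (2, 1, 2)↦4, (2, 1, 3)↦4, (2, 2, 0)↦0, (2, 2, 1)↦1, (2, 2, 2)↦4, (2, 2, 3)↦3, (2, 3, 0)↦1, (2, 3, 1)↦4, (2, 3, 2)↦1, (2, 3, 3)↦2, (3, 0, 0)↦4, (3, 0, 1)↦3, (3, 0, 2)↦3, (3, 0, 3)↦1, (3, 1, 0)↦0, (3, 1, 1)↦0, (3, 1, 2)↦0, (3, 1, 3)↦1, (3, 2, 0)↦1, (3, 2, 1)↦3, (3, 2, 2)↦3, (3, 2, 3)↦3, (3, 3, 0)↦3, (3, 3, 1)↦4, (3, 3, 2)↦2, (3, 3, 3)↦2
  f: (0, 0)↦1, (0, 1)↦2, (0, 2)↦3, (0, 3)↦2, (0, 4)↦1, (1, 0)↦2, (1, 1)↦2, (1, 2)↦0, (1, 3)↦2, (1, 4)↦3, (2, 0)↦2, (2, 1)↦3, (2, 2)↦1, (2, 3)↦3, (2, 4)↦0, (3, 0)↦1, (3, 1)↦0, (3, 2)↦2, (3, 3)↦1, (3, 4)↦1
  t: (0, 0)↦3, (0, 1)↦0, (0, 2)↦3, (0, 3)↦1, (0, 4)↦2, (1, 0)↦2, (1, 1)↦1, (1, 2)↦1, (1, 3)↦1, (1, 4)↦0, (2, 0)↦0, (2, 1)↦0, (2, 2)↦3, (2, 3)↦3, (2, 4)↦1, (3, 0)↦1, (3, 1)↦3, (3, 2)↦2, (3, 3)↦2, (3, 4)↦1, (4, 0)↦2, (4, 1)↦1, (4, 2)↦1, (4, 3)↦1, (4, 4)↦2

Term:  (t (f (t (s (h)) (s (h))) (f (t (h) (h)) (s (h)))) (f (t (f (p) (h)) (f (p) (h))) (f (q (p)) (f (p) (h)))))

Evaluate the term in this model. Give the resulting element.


value = 3

  h = 1
  (s (h)) = s(1,) = 1
  h = 1
  (s (h)) = s(1,) = 1
  (t (s (h)) (s (h))) = t(1, 1) = 1
  h = 1
  h = 1
  (t (h) (h)) = t(1, 1) = 1
  h = 1
  (s (h)) = s(1,) = 1
  (f (t (h) (h)) (s (h))) = f(1, 1) = 2
  (f (t (s (h)) (s (h))) (f (t (h) (h)) (s (h)))) = f(1, 2) = 0
  p = 0
  h = 1
  (f (p) (h)) = f(0, 1) = 2
  p = 0
  h = 1
  (f (p) (h)) = f(0, 1) = 2
  (t (f (p) (h)) (f (p) (h))) = t(2, 2) = 3
  p = 0
  (q (p)) = q(0,) = 2
  p = 0
  h = 1
  (f (p) (h)) = f(0, 1) = 2
  (f (q (p)) (f (p) (h))) = f(2, 2) = 1
  (f (t (f (p) (h)) (f (p) (h))) (f (q (p)) (f (p) (h)))) = f(3, 1) = 0
  (t (f (t (s (h)) (s (h))) (f (t (h) (h)) (s (h)))) (f (t (f (p) (h)) (f (p) (h))) (f (q (p)) (f (p) (h))))) = t(0, 0) = 3


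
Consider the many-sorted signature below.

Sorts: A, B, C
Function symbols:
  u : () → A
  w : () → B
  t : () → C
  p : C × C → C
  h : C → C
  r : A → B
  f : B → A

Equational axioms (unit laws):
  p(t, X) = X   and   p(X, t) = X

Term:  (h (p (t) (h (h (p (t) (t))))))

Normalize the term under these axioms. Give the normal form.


normal form = (h (h (h (t))))

1. (h (p (t) (h (h (p (t) (t))))))  →  (h (h (h (p (t) (t)))))
2. (h (h (h (p (t) (t)))))  →  (h (h (h (t))))


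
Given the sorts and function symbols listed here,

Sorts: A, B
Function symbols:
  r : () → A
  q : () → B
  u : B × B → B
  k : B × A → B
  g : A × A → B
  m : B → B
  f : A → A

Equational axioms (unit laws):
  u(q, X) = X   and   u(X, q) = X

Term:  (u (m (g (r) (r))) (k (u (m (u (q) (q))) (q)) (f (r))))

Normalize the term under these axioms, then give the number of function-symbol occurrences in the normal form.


size = 10

1. (u (m (g (r) (r))) (k (u (m (u (q) (q))) (q)) (f (r))))  →  (u (m (g (r) (r))) (k (m (u (q) (q))) (f (r))))
2. (u (m (g (r) (r))) (k (m (u (q) (q))) (f (r))))  →  (u (m (g (r) (r))) (k (m (q)) (f (r))))
normal form: (u (m (g (r) (r))) (k (m (q)) (f (r))))


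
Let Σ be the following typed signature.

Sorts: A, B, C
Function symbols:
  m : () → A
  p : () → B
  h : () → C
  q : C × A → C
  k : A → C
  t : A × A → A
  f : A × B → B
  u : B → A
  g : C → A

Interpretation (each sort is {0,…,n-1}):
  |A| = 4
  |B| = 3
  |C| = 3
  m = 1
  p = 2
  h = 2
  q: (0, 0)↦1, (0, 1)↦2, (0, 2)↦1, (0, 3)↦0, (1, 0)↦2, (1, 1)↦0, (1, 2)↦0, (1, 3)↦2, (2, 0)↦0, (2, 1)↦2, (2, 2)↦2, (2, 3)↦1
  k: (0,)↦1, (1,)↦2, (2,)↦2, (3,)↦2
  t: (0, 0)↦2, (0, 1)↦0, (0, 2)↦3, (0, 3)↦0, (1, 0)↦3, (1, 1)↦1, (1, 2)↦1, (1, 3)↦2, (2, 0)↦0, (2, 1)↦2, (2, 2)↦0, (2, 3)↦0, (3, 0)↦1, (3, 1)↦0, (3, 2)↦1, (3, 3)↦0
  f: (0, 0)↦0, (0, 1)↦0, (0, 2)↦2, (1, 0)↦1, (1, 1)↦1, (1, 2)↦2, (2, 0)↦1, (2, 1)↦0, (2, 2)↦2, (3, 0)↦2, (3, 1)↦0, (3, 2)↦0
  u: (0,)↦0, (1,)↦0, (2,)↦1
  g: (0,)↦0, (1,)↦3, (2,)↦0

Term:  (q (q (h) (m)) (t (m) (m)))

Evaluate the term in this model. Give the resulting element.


value = 2

  h = 2
  m = 1
  (q (h) (m)) = q(2, 1) = 2
  m = 1
  m = 1
  (t (m) (m)) = t(1, 1) = 1
  (q (q (h) (m)) (t (m) (m))) = q(2, 1) = 2


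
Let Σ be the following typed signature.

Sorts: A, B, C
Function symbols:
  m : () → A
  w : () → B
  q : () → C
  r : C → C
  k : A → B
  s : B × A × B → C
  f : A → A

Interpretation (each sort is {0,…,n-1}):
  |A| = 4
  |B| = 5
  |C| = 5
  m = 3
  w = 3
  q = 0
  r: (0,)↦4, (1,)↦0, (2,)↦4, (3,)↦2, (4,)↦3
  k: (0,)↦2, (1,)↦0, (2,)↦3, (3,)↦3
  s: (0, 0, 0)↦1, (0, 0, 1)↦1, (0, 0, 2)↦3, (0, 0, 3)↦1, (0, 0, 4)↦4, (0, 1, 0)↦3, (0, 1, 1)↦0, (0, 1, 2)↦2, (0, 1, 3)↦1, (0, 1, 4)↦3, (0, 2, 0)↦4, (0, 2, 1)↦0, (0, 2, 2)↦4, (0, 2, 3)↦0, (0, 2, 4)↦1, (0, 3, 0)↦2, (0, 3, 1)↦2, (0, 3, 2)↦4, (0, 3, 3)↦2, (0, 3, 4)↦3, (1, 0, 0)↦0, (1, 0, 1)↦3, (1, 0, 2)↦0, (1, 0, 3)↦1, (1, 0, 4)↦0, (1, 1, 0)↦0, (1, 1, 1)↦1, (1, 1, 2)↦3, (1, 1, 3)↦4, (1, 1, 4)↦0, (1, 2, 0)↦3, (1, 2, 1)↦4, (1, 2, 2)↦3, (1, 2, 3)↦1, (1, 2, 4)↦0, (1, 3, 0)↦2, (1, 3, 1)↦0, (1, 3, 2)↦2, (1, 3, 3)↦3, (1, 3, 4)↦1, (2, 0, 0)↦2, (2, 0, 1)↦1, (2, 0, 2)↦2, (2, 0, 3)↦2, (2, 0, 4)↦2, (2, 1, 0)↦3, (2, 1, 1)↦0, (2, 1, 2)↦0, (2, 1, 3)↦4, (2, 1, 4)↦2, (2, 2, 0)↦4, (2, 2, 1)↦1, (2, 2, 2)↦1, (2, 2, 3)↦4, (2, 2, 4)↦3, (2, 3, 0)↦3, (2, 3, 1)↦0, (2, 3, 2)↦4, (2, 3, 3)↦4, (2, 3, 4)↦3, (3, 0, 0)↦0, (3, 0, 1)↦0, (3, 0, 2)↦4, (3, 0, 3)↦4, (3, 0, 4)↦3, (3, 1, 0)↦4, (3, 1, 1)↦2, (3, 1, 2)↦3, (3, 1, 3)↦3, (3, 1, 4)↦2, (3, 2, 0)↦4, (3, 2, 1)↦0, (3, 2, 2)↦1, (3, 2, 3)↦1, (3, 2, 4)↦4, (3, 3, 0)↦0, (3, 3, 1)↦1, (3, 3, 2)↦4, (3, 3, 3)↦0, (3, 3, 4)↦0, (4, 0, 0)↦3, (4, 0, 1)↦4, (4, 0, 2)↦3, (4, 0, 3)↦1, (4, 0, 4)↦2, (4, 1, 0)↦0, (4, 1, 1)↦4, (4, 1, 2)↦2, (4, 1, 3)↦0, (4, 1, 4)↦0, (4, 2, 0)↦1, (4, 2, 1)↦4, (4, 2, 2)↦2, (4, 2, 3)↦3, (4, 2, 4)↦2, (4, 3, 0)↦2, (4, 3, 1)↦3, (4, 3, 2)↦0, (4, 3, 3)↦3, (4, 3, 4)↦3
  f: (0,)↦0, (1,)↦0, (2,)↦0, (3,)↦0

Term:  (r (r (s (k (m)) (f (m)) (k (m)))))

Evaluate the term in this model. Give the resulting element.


  m = 3
  (k (m)) = k(3,) = 3
  m = 3
  (f (m)) = f(3,) = 0
  m = 3
  (k (m)) = k(3,) = 3
  (s (k (m)) (f (m)) (k (m))) = s(3, 0, 3) = 4
  (r (s (k (m)) (f (m)) (k (m)))) = r(4,) = 3
  (r (r (s (k (m)) (f (m)) (k (m))))) = r(3,) = 2

value = 2


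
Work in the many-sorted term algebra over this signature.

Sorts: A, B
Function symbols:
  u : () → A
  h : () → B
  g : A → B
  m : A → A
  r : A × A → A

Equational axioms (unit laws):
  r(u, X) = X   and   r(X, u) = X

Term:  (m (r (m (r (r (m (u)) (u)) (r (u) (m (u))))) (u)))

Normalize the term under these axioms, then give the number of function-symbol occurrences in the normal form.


size = 7

1. (m (r (m (r (r (m (u)) (u)) (r (u) (m (u))))) (u)))  →  (m (m (r (r (m (u)) (u)) (r (u) (m (u))))))
2. (m (m (r (r (m (u)) (u)) (r (u) (m (u))))))  →  (m (m (r (m (u)) (r (u) (m (u))))))
3. (m (m (r (m (u)) (r (u) (m (u))))))  →  (m (m (r (m (u)) (m (u)))))
normal form: (m (m (r (m (u)) (m (u)))))


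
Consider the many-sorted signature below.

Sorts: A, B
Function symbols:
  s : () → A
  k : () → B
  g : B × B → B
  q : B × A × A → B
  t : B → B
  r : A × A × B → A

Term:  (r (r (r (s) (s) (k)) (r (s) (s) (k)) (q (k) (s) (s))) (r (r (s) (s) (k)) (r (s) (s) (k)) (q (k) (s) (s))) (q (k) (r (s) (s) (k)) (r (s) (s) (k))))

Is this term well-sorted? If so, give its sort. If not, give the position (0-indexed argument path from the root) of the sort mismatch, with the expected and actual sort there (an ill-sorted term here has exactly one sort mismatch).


      (s) : A
      (s) : A
      (k) : B
    (r (s) (s) (k)) : A
      (s) : A
      (s) : A
      (k) : B
    (r (s) (s) (k)) : A
      (k) : B
      (s) : A
      (s) : A
    (q (k) (s) (s)) : B
  (r (r (s) (s) (k)) (r (s) (s) (k)) (q (k) (s) (s))) : A
      (s) : A
      (s) : A
      (k) : B
    (r (s) (s) (k)) : A
      (s) : A
      (s) : A
      (k) : B
    (r (s) (s) (k)) : A
      (k) : B
      (s) : A
      (s) : A
    (q (k) (s) (s)) : B
  (r (r (s) (s) (k)) (r (s) (s) (k)) (q (k) (s) (s))) : A
    (k) : B
      (s) : A
      (s) : A
      (k) : B
    (r (s) (s) (k)) : A
      (s) : A
      (s) : A
      (k) : B
    (r (s) (s) (k)) : A
  (q (k) (r (s) (s) (k)) (r (s) (s) (k))) : B
(r (r (r (s) (s) (k)) (r (s) (s) (k)) (q (k) (s) (s))) (r (r (s) (s) (k)) (r (s) (s) (k)) (q (k) (s) (s))) (q (k) (r (s) (s) (k)) (r (s) (s) (k)))) : A

well-sorted; sort = A


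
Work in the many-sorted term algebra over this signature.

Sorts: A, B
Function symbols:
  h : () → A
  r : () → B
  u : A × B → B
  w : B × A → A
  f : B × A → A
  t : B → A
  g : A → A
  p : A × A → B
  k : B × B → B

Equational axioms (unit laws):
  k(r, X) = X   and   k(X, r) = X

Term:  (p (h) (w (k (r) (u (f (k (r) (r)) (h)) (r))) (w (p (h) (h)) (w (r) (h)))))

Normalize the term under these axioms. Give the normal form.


normal form = (p (h) (w (u (f (r) (h)) (r)) (w (p (h) (h)) (w (r) (h)))))

1. (p (h) (w (k (r) (u (f (k (r) (r)) (h)) (r))) (w (p (h) (h)) (w (r) (h)))))  →  (p (h) (w (u (f (k (r) (r)) (h)) (r)) (w (p (h) (h)) (w (r) (h)))))
2. (p (h) (w (u (f (k (r) (r)) (h)) (r)) (w (p (h) (h)) (w (r) (h)))))  →  (p (h) (w (u (f (r) (h)) (r)) (w (p (h) (h)) (w (r) (h)))))


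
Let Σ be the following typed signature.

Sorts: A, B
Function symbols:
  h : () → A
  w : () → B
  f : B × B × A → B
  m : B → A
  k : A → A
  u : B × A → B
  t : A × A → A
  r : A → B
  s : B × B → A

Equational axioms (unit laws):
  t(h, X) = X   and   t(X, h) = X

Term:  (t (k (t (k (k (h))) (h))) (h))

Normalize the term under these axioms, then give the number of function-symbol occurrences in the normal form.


1. (t (k (t (k (k (h))) (h))) (h))  →  (k (t (k (k (h))) (h)))
2. (k (t (k (k (h))) (h)))  →  (k (k (k (h))))
normal form: (k (k (k (h))))

size = 4


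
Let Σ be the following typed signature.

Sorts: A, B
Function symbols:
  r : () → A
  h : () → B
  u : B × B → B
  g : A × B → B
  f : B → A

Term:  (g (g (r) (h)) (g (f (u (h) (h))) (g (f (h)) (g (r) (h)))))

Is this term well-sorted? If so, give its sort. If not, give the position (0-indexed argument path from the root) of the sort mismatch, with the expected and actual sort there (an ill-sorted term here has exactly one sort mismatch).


    (r) : A
    (h) : B
  (g (r) (h)) : B
        (h) : B
        (h) : B
      (u (h) (h)) : B
    (f (u (h) (h))) : A
        (h) : B
      (f (h)) : A
        (r) : A
        (h) : B
      (g (r) (h)) : B
    (g (f (h)) (g (r) (h))) : B
  (g (f (u (h) (h))) (g (f (h)) (g (r) (h)))) : B
(g (g (r) (h)) (g (f (u (h) (h))) (g (f (h)) (g (r) (h))))) : ✗ arg 0 at [0] has sort B, expected A

ill-sorted at position [0]: expected A, got B


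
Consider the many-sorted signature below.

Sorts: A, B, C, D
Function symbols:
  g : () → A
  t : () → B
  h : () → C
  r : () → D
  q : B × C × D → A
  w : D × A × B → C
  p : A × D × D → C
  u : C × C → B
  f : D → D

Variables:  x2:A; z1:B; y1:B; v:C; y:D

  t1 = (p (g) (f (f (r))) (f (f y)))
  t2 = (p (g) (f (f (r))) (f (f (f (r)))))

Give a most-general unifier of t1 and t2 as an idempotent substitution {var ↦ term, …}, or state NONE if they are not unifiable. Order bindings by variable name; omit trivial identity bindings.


{y ↦ (f (r))}


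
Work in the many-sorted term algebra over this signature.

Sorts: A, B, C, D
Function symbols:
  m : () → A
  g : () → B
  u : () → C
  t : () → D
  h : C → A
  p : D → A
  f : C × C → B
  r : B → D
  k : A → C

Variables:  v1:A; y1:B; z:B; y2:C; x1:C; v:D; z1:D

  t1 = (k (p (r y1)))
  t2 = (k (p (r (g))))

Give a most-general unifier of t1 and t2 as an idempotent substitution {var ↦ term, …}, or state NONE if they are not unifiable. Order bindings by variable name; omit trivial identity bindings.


{y1 ↦ (g)}


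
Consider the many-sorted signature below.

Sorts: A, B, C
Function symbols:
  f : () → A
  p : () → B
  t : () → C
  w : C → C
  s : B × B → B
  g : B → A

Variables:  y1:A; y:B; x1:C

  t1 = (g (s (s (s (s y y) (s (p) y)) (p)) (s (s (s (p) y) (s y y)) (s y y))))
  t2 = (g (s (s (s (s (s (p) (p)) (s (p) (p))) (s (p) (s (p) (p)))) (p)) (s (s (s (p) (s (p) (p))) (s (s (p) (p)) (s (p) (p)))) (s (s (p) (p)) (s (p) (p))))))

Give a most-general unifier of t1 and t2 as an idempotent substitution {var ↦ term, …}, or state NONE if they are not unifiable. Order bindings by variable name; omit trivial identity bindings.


{y ↦ (s (p) (p))}


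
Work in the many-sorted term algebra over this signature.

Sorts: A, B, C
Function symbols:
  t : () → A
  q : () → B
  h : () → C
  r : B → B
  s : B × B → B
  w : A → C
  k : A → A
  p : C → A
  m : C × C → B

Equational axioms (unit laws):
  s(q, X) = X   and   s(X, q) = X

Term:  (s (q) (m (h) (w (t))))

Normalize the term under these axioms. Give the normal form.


1. (s (q) (m (h) (w (t))))  →  (m (h) (w (t)))

normal form = (m (h) (w (t)))


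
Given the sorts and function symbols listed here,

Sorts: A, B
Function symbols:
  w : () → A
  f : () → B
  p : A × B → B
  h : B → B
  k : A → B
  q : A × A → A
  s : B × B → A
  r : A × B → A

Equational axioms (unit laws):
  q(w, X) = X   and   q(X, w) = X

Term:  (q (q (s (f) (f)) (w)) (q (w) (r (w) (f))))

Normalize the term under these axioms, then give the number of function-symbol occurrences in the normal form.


1. (q (q (s (f) (f)) (w)) (q (w) (r (w) (f))))  →  (q (s (f) (f)) (q (w) (r (w) (f))))
2. (q (s (f) (f)) (q (w) (r (w) (f))))  →  (q (s (f) (f)) (r (w) (f)))
normal form: (q (s (f) (f)) (r (w) (f)))

size = 7


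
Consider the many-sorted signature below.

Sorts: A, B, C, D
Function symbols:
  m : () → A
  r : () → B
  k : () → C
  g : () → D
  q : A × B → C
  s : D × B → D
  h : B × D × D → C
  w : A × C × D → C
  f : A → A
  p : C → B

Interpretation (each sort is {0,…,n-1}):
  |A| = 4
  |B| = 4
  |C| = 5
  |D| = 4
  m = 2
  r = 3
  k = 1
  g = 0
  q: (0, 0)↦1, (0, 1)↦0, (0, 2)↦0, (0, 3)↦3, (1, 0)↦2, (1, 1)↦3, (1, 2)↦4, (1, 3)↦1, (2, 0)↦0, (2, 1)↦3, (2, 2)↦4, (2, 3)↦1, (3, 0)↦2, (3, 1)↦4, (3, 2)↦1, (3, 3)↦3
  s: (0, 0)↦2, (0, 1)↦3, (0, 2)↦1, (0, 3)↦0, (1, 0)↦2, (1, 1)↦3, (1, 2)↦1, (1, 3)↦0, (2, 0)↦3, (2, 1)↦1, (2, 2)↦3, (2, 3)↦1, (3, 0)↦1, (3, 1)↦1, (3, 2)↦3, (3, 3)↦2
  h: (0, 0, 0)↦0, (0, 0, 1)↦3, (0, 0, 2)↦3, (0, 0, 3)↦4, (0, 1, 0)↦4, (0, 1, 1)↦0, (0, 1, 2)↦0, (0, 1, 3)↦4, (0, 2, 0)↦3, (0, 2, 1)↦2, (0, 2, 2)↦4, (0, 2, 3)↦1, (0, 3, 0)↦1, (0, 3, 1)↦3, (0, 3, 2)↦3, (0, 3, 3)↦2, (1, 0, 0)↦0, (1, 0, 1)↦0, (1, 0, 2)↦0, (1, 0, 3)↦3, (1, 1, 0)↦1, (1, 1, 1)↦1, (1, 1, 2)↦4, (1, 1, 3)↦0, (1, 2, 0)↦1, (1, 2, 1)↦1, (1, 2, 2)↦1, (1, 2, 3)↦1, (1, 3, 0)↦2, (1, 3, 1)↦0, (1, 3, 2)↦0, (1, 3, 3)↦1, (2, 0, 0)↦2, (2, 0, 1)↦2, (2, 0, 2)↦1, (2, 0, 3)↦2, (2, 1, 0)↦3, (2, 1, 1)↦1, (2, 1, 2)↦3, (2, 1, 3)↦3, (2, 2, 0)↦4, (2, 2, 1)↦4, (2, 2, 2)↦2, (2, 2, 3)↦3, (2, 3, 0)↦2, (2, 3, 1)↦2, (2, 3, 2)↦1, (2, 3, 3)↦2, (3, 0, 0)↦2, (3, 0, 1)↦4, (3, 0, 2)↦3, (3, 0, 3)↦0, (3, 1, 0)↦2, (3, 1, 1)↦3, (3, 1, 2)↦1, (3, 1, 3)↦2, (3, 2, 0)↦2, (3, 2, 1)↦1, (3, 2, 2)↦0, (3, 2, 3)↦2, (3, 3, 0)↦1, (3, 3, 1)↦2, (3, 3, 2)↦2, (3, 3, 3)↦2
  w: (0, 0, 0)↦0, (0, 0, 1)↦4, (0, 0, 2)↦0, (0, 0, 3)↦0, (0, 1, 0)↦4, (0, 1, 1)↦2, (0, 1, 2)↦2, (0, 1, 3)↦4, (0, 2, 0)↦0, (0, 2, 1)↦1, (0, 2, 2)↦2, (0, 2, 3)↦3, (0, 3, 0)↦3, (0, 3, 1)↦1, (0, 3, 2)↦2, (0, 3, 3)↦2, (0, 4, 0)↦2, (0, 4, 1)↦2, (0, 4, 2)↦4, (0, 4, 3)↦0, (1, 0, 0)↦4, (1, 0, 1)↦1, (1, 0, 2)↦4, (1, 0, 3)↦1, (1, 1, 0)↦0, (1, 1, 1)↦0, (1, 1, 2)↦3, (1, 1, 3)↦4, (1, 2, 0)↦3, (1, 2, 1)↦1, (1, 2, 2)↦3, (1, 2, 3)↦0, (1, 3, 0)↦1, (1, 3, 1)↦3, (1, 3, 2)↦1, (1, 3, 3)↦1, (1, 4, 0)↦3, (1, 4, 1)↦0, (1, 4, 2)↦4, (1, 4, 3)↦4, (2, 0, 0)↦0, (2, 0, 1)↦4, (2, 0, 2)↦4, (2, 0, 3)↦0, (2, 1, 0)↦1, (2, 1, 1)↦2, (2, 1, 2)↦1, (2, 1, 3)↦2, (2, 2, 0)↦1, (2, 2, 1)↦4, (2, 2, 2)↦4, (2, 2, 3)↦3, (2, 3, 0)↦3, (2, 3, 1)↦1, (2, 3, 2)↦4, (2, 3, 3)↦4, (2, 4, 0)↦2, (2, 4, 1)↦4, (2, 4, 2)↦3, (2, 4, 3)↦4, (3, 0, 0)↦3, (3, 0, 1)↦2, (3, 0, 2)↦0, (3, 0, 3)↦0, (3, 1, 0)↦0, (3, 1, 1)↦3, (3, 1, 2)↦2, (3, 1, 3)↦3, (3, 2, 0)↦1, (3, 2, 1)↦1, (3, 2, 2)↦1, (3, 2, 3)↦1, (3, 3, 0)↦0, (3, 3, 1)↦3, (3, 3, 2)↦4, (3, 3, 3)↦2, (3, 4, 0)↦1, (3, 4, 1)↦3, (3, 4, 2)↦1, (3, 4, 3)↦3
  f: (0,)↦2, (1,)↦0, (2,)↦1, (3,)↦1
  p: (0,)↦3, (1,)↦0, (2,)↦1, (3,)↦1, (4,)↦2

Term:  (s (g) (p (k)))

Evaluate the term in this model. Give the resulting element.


  g = 0
  k = 1
  (p (k)) = p(1,) = 0
  (s (g) (p (k))) = s(0, 0) = 2

value = 2


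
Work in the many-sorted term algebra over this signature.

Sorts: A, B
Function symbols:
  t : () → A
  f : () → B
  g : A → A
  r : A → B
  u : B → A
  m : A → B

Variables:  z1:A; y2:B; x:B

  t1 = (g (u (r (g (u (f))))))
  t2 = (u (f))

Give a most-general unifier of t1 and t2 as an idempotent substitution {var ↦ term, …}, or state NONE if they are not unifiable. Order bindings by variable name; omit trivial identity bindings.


NONE (not unifiable)

head clash or occurs-check failure — not unifiable


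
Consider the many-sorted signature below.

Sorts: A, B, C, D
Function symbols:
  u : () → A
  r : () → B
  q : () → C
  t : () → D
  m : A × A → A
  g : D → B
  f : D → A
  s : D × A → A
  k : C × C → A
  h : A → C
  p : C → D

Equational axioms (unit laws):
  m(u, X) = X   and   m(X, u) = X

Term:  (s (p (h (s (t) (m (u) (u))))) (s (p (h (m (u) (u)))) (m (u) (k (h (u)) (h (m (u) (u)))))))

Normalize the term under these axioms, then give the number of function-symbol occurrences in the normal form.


size = 15

1. (s (p (h (s (t) (m (u) (u))))) (s (p (h (m (u) (u)))) (m (u) (k (h (u)) (h (m (u) (u)))))))  →  (s (p (h (s (t) (u)))) (s (p (h (m (u) (u)))) (m (u) (k (h (u)) (h (m (u) (u)))))))
2. (s (p (h (s (t) (u)))) (s (p (h (m (u) (u)))) (m (u) (k (h (u)) (h (m (u) (u)))))))  →  (s (p (h (s (t) (u)))) (s (p (h (u))) (m (u) (k (h (u)) (h (m (u) (u)))))))
3. (s (p (h (s (t) (u)))) (s (p (h (u))) (m (u) (k (h (u)) (h (m (u) (u)))))))  →  (s (p (h (s (t) (u)))) (s (p (h (u))) (k (h (u)) (h (m (u) (u))))))
4. (s (p (h (s (t) (u)))) (s (p (h (u))) (k (h (u)) (h (m (u) (u))))))  →  (s (p (h (s (t) (u)))) (s (p (h (u))) (k (h (u)) (h (u)))))
normal form: (s (p (h (s (t) (u)))) (s (p (h (u))) (k (h (u)) (h (u)))))
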